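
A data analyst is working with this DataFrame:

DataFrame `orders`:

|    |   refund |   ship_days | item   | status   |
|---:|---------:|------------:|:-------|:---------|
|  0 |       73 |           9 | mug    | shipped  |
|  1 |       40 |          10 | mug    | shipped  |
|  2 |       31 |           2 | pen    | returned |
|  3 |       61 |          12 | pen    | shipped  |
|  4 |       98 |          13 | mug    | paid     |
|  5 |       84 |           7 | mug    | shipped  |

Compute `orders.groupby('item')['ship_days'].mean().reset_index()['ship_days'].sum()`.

group by item, mean of ship_days:
item
mug    9.75
pen    7.00
Name: ship_days, dtype: float64
reset_index():
  item  ship_days
0  mug       9.75
1  pen       7.00

16.75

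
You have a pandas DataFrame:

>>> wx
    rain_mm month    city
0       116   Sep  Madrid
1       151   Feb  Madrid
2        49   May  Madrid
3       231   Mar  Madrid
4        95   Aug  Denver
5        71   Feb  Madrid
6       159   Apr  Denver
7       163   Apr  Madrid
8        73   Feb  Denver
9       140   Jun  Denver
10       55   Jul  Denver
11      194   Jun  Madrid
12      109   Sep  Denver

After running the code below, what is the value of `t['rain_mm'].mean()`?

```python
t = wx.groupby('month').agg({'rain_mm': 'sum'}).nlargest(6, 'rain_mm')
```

250.333333333

group by month, sum of rain_mm:
       rain_mm
month         
Apr        322
Aug         95
Feb        295
Jul         55
Jun        334
Mar        231
May         49
Sep        225
take 6 rows with largest rain_mm:
       rain_mm
month         
Jun        334
Apr        322
Feb        295
Mar        231
Sep        225
Aug         95
Reading off the mean of column 'rain_mm', we get 250.333333333.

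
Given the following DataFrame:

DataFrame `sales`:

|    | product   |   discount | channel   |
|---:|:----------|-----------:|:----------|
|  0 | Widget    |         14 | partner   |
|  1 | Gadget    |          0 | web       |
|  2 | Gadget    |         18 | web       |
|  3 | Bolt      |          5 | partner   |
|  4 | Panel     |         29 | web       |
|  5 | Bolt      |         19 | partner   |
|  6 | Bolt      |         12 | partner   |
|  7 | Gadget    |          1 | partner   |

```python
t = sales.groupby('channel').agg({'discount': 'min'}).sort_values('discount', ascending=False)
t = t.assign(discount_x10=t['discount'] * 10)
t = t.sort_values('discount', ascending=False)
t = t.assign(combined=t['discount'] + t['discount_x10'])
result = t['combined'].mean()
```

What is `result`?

5.5

group by channel, min of discount:
         discount
channel          
partner         1
web             0
sort by discount descending:
         discount
channel          
partner         1
web             0
add column discount_x10 = t['discount'] * 10:
         discount  discount_x10
channel                        
partner         1            10
web             0             0
sort by discount descending:
         discount  discount_x10
channel                        
partner         1            10
web             0             0
add column combined = t['discount'] + t['discount_x10']:
         discount  discount_x10  combined
channel                                  
partner         1            10        11
web             0             0         0
mean of column 'combined' → 5.5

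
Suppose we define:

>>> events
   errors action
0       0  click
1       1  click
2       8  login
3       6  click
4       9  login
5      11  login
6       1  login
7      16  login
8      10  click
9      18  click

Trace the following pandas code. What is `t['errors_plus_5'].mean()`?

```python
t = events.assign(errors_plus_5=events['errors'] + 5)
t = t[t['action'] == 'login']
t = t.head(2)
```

add column errors_plus_5 = events['errors'] + 5:
   errors action  errors_plus_5
0       0  click              5
1       1  click              6
2       8  login             13
3       6  click             11
4       9  login             14
5      11  login             16
6       1  login              6
7      16  login             21
8      10  click             15
9      18  click             23
filter rows where action == 'login':
   errors action  errors_plus_5
2       8  login             13
4       9  login             14
5      11  login             16
6       1  login              6
7      16  login             21
take first 2 rows:
   errors action  errors_plus_5
2       8  login             13
4       9  login             14

13.5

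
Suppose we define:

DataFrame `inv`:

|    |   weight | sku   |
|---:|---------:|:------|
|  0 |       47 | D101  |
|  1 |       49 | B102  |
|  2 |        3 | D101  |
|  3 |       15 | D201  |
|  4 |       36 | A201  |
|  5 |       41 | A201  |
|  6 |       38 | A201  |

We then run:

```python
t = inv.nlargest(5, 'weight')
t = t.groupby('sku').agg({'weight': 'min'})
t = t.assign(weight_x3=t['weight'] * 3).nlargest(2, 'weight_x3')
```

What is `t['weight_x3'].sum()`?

take 5 rows with largest weight:
   weight   sku
1      49  B102
0      47  D101
5      41  A201
6      38  A201
4      36  A201
group by sku, min of weight:
      weight
sku         
A201      36
B102      49
D101      47
add column weight_x3 = t['weight'] * 3:
      weight  weight_x3
sku                    
A201      36        108
B102      49        147
D101      47        141
take 2 rows with largest weight_x3:
      weight  weight_x3
sku                    
B102      49        147
D101      47        141
Finally, sum of column 'weight_x3' = 288.

288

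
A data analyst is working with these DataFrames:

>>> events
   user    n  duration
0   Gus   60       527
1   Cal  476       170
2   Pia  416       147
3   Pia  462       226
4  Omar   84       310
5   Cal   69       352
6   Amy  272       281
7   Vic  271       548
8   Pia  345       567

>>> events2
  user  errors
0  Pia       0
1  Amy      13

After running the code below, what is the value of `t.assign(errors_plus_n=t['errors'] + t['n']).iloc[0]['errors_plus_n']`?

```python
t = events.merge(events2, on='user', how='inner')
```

merge on 'user' (how='inner') → 4 rows:
  user    n  duration  errors
0  Pia  416       147       0
1  Pia  462       226       0
2  Amy  272       281      13
3  Pia  345       567       0
add column errors_plus_n = t['errors'] + t['n']:
  user    n  duration  errors  errors_plus_n
0  Pia  416       147       0            416
1  Pia  462       226       0            462
2  Amy  272       281      13            285
3  Pia  345       567       0            345

416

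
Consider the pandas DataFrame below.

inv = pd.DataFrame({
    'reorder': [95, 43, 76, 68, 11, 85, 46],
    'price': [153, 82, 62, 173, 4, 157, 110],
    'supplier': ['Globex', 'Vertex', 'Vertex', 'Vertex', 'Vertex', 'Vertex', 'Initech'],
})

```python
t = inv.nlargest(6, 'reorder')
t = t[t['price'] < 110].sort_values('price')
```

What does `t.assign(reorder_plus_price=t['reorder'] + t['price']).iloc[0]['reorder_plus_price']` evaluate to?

138

take 6 rows with largest reorder:
   reorder  price supplier
0       95    153   Globex
5       85    157   Vertex
2       76     62   Vertex
3       68    173   Vertex
6       46    110  Initech
1       43     82   Vertex
filter rows where price < 110:
   reorder  price supplier
2       76     62   Vertex
1       43     82   Vertex
sort by price:
   reorder  price supplier
2       76     62   Vertex
1       43     82   Vertex
add column reorder_plus_price = t['reorder'] + t['price']:
   reorder  price supplier  reorder_plus_price
2       76     62   Vertex                 138
1       43     82   Vertex                 125
The value at position 0, column 'reorder_plus_price' is 138.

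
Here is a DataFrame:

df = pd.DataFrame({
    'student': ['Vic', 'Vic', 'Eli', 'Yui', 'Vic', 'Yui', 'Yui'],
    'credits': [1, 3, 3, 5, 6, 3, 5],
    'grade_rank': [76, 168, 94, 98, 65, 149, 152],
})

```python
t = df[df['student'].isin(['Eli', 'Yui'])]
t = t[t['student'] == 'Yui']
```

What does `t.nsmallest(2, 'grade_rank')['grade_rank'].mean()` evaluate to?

filter rows where student in ['Eli', 'Yui']:
  student  credits  grade_rank
2     Eli        3          94
3     Yui        5          98
5     Yui        3         149
6     Yui        5         152
filter rows where student == 'Yui':
  student  credits  grade_rank
3     Yui        5          98
5     Yui        3         149
6     Yui        5         152
take 2 rows with smallest grade_rank:
  student  credits  grade_rank
3     Yui        5          98
5     Yui        3         149
So mean() = 123.5.

123.5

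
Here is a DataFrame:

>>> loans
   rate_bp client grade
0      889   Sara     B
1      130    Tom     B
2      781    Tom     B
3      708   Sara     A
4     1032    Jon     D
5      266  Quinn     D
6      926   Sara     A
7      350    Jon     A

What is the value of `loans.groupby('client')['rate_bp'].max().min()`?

266

group by client, max of rate_bp:
client
Jon      1032
Quinn     266
Sara      926
Tom       781
Name: rate_bp, dtype: int64
Then the min of the resulting series: 266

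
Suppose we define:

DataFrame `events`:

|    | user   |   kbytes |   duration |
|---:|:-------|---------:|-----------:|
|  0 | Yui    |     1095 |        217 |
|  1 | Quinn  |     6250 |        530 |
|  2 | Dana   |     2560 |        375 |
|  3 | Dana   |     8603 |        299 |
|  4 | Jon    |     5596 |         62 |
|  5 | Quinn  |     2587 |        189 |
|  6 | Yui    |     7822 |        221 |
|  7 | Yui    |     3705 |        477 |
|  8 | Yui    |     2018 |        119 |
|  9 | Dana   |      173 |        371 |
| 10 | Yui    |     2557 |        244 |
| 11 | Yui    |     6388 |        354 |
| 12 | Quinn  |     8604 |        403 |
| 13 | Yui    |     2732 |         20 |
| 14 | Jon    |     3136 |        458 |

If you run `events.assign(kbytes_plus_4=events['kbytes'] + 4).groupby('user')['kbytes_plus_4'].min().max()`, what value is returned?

add column kbytes_plus_4 = events['kbytes'] + 4:
     user  kbytes  duration  kbytes_plus_4
0     Yui    1095       217           1099
1   Quinn    6250       530           6254
2    Dana    2560       375           2564
3    Dana    8603       299           8607
4     Jon    5596        62           5600
5   Quinn    2587       189           2591
6     Yui    7822       221           7826
7     Yui    3705       477           3709
8     Yui    2018       119           2022
9    Dana     173       371            177
10    Yui    2557       244           2561
11    Yui    6388       354           6392
12  Quinn    8604       403           8608
13    Yui    2732        20           2736
14    Jon    3136       458           3140
group by user, min of kbytes_plus_4:
user
Dana      177
Jon      3140
Quinn    2591
Yui      1099
Name: kbytes_plus_4, dtype: int64

3140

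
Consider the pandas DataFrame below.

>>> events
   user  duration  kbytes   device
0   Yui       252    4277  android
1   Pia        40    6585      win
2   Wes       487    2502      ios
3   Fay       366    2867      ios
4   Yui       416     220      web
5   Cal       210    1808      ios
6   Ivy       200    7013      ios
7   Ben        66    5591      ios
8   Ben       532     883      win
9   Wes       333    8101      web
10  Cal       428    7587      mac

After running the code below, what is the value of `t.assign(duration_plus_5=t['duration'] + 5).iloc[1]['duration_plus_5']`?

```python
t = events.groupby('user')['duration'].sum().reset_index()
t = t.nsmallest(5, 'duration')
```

group by user, sum of duration:
user
Ben    598
Cal    638
Fay    366
Ivy    200
Pia     40
Wes    820
Yui    668
Name: duration, dtype: int64
reset_index():
  user  duration
0  Ben       598
1  Cal       638
2  Fay       366
3  Ivy       200
4  Pia        40
5  Wes       820
6  Yui       668
take 5 rows with smallest duration:
  user  duration
4  Pia        40
3  Ivy       200
2  Fay       366
0  Ben       598
1  Cal       638
add column duration_plus_5 = t['duration'] + 5:
  user  duration  duration_plus_5
4  Pia        40               45
3  Ivy       200              205
2  Fay       366              371
0  Ben       598              603
1  Cal       638              643
Hence 205.

205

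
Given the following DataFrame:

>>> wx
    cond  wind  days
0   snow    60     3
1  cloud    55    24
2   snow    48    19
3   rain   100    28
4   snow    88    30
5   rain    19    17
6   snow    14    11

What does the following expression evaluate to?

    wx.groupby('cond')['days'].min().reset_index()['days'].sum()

group by cond, min of days:
cond
cloud    24
rain     17
snow      3
Name: days, dtype: int64
reset_index():
    cond  days
0  cloud    24
1   rain    17
2   snow     3
So sum() = 44.

44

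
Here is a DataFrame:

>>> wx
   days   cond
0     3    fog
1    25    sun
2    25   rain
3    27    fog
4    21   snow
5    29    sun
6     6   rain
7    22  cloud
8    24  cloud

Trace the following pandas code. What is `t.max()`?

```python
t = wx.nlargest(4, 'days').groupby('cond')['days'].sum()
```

54

take 4 rows with largest days:
   days  cond
5    29   sun
3    27   fog
1    25   sun
2    25  rain
group by cond, sum of days:
cond
fog     27
rain    25
sun     54
Name: days, dtype: int64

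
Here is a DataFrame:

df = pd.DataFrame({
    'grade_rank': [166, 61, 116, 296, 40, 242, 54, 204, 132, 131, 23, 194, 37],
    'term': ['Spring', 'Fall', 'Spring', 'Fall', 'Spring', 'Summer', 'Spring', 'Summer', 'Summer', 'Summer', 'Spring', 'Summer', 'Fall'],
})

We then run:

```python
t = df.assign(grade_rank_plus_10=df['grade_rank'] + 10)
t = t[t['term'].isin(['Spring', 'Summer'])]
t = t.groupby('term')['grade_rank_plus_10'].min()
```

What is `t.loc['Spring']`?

33

add column grade_rank_plus_10 = df['grade_rank'] + 10:
    grade_rank    term  grade_rank_plus_10
0          166  Spring                 176
1           61    Fall                  71
2          116  Spring                 126
3          296    Fall                 306
4           40  Spring                  50
5          242  Summer                 252
6           54  Spring                  64
7          204  Summer                 214
8          132  Summer                 142
9          131  Summer                 141
10          23  Spring                  33
11         194  Summer                 204
12          37    Fall                  47
filter rows where term in ['Spring', 'Summer']:
    grade_rank    term  grade_rank_plus_10
0          166  Spring                 176
2          116  Spring                 126
4           40  Spring                  50
5          242  Summer                 252
6           54  Spring                  64
7          204  Summer                 214
8          132  Summer                 142
9          131  Summer                 141
10          23  Spring                  33
11         194  Summer                 204
group by term, min of grade_rank_plus_10:
term
Spring     33
Summer    141
Name: grade_rank_plus_10, dtype: int64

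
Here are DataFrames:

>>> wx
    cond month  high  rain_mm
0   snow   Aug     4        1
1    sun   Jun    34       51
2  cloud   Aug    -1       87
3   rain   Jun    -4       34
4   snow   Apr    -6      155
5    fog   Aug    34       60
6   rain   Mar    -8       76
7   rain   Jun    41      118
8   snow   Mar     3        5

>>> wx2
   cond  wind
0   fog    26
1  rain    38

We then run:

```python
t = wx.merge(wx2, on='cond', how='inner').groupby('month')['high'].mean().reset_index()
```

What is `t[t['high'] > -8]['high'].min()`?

18.5

merge on 'cond' (how='inner') → 4 rows:
   cond month  high  rain_mm  wind
0  rain   Jun    -4       34    38
1   fog   Aug    34       60    26
2  rain   Mar    -8       76    38
3  rain   Jun    41      118    38
group by month, mean of high:
month
Aug    34.0
Jun    18.5
Mar    -8.0
Name: high, dtype: float64
reset_index():
  month  high
0   Aug  34.0
1   Jun  18.5
2   Mar  -8.0
filter rows where high > -8:
  month  high
0   Aug  34.0
1   Jun  18.5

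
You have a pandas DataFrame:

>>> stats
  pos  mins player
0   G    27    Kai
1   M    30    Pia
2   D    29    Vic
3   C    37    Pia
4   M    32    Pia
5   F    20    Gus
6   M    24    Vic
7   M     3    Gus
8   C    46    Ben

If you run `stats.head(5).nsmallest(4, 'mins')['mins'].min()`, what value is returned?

take first 5 rows:
  pos  mins player
0   G    27    Kai
1   M    30    Pia
2   D    29    Vic
3   C    37    Pia
4   M    32    Pia
take 4 rows with smallest mins:
  pos  mins player
0   G    27    Kai
2   D    29    Vic
1   M    30    Pia
4   M    32    Pia
Then the min of column 'mins': 27

27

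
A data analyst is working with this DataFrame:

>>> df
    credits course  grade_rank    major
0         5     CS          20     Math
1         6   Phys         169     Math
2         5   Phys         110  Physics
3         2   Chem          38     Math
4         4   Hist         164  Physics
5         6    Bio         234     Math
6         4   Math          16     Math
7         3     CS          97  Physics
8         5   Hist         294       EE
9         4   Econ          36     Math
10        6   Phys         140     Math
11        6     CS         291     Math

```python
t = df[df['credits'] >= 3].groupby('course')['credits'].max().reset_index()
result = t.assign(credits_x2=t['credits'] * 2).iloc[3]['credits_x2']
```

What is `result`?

filter rows where credits >= 3:
    credits course  grade_rank    major
0         5     CS          20     Math
1         6   Phys         169     Math
2         5   Phys         110  Physics
4         4   Hist         164  Physics
5         6    Bio         234     Math
6         4   Math          16     Math
7         3     CS          97  Physics
8         5   Hist         294       EE
9         4   Econ          36     Math
10        6   Phys         140     Math
11        6     CS         291     Math
group by course, max of credits:
course
Bio     6
CS      6
Econ    4
Hist    5
Math    4
Phys    6
Name: credits, dtype: int64
reset_index():
  course  credits
0    Bio        6
1     CS        6
2   Econ        4
3   Hist        5
4   Math        4
5   Phys        6
add column credits_x2 = t['credits'] * 2:
  course  credits  credits_x2
0    Bio        6          12
1     CS        6          12
2   Econ        4           8
3   Hist        5          10
4   Math        4           8
5   Phys        6          12
Finally, value at position 3, column 'credits_x2' = 10.

10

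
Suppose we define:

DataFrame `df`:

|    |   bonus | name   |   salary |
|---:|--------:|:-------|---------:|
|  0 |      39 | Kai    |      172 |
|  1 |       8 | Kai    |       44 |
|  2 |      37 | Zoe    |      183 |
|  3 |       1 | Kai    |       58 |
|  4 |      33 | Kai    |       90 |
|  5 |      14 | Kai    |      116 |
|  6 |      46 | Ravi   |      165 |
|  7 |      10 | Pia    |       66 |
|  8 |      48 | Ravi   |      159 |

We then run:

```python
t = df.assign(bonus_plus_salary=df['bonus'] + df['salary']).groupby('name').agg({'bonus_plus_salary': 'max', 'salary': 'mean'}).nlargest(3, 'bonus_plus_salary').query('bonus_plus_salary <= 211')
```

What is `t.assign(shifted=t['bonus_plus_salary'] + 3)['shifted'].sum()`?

add column bonus_plus_salary = df['bonus'] + df['salary']:
   bonus  name  salary  bonus_plus_salary
0     39   Kai     172                211
1      8   Kai      44                 52
2     37   Zoe     183                220
3      1   Kai      58                 59
4     33   Kai      90                123
5     14   Kai     116                130
6     46  Ravi     165                211
7     10   Pia      66                 76
8     48  Ravi     159                207
group by name: max(bonus_plus_salary), mean(salary):
      bonus_plus_salary  salary
name                           
Kai                 211    96.0
Pia                  76    66.0
Ravi                211   162.0
Zoe                 220   183.0
take 3 rows with largest bonus_plus_salary:
      bonus_plus_salary  salary
name                           
Zoe                 220   183.0
Kai                 211    96.0
Ravi                211   162.0
filter rows where bonus_plus_salary <= 211:
      bonus_plus_salary  salary
name                           
Kai                 211    96.0
Ravi                211   162.0
add column shifted = t['bonus_plus_salary'] + 3:
      bonus_plus_salary  salary  shifted
name                                    
Kai                 211    96.0      214
Ravi                211   162.0      214
Hence 428.

428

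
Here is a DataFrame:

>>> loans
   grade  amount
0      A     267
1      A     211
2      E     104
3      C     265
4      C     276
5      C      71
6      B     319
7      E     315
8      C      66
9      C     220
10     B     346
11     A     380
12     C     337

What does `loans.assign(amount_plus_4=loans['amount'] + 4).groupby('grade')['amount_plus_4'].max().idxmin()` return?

E

add column amount_plus_4 = loans['amount'] + 4:
   grade  amount  amount_plus_4
0      A     267            271
1      A     211            215
2      E     104            108
3      C     265            269
4      C     276            280
5      C      71             75
6      B     319            323
7      E     315            319
8      C      66             70
9      C     220            224
10     B     346            350
11     A     380            384
12     C     337            341
group by grade, max of amount_plus_4:
grade
A    384
B    350
C    341
E    319
Name: amount_plus_4, dtype: int64
Hence E.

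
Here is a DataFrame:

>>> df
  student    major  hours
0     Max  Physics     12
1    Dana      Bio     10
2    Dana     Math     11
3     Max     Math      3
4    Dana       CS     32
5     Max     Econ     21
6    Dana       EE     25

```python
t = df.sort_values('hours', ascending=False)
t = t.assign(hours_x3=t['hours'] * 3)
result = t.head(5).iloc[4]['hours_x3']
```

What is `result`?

33

sort by hours descending:
  student    major  hours
4    Dana       CS     32
6    Dana       EE     25
5     Max     Econ     21
0     Max  Physics     12
2    Dana     Math     11
1    Dana      Bio     10
3     Max     Math      3
add column hours_x3 = t['hours'] * 3:
  student    major  hours  hours_x3
4    Dana       CS     32        96
6    Dana       EE     25        75
5     Max     Econ     21        63
0     Max  Physics     12        36
2    Dana     Math     11        33
1    Dana      Bio     10        30
3     Max     Math      3         9
take first 5 rows:
  student    major  hours  hours_x3
4    Dana       CS     32        96
6    Dana       EE     25        75
5     Max     Econ     21        63
0     Max  Physics     12        36
2    Dana     Math     11        33
value at position 4, column 'hours_x3' → 33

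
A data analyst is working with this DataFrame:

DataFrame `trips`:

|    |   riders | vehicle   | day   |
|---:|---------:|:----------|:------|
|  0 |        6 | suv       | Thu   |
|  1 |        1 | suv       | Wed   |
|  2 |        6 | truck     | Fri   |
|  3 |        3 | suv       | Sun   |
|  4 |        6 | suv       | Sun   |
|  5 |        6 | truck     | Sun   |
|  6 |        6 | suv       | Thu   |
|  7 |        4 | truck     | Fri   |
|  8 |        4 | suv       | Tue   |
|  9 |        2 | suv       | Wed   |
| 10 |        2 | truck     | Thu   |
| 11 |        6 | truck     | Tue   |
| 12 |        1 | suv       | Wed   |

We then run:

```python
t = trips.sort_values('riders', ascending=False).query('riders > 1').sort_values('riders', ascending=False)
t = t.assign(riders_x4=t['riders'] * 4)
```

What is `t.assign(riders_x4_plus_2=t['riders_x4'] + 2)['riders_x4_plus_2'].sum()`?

226

sort by riders descending:
    riders vehicle  day
0        6     suv  Thu
2        6   truck  Fri
4        6     suv  Sun
5        6   truck  Sun
6        6     suv  Thu
11       6   truck  Tue
7        4   truck  Fri
8        4     suv  Tue
3        3     suv  Sun
9        2     suv  Wed
10       2   truck  Thu
1        1     suv  Wed
12       1     suv  Wed
filter rows where riders > 1:
    riders vehicle  day
0        6     suv  Thu
2        6   truck  Fri
4        6     suv  Sun
5        6   truck  Sun
6        6     suv  Thu
11       6   truck  Tue
7        4   truck  Fri
8        4     suv  Tue
3        3     suv  Sun
9        2     suv  Wed
10       2   truck  Thu
sort by riders descending:
    riders vehicle  day
0        6     suv  Thu
2        6   truck  Fri
4        6     suv  Sun
5        6   truck  Sun
6        6     suv  Thu
11       6   truck  Tue
7        4   truck  Fri
8        4     suv  Tue
3        3     suv  Sun
9        2     suv  Wed
10       2   truck  Thu
add column riders_x4 = t['riders'] * 4:
    riders vehicle  day  riders_x4
0        6     suv  Thu         24
2        6   truck  Fri         24
4        6     suv  Sun         24
5        6   truck  Sun         24
6        6     suv  Thu         24
11       6   truck  Tue         24
7        4   truck  Fri         16
8        4     suv  Tue         16
3        3     suv  Sun         12
9        2     suv  Wed          8
10       2   truck  Thu          8
add column riders_x4_plus_2 = t['riders_x4'] + 2:
    riders vehicle  day  riders_x4  riders_x4_plus_2
0        6     suv  Thu         24                26
2        6   truck  Fri         24                26
4        6     suv  Sun         24                26
5        6   truck  Sun         24                26
6        6     suv  Thu         24                26
11       6   truck  Tue         24                26
7        4   truck  Fri         16                18
8        4     suv  Tue         16                18
3        3     suv  Sun         12                14
9        2     suv  Wed          8                10
10       2   truck  Thu          8                10
Then the sum of column 'riders_x4_plus_2': 226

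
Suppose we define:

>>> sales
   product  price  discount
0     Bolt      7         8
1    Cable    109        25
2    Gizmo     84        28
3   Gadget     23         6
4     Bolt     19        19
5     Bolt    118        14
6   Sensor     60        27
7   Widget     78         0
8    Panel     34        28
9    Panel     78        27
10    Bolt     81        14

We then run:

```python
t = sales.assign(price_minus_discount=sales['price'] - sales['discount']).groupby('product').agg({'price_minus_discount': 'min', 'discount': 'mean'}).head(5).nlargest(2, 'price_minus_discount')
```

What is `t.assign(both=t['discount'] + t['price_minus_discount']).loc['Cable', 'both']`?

add column price_minus_discount = sales['price'] - sales['discount']:
   product  price  discount  price_minus_discount
0     Bolt      7         8                    -1
1    Cable    109        25                    84
2    Gizmo     84        28                    56
3   Gadget     23         6                    17
4     Bolt     19        19                     0
5     Bolt    118        14                   104
6   Sensor     60        27                    33
7   Widget     78         0                    78
8    Panel     34        28                     6
9    Panel     78        27                    51
10    Bolt     81        14                    67
group by product: min(price_minus_discount), mean(discount):
         price_minus_discount  discount
product                                
Bolt                       -1     13.75
Cable                      84     25.00
Gadget                     17      6.00
Gizmo                      56     28.00
Panel                       6     27.50
Sensor                     33     27.00
Widget                     78      0.00
take first 5 rows:
         price_minus_discount  discount
product                                
Bolt                       -1     13.75
Cable                      84     25.00
Gadget                     17      6.00
Gizmo                      56     28.00
Panel                       6     27.50
take 2 rows with largest price_minus_discount:
         price_minus_discount  discount
product                                
Cable                      84      25.0
Gizmo                      56      28.0
add column both = t['discount'] + t['price_minus_discount']:
         price_minus_discount  discount   both
product                                       
Cable                      84      25.0  109.0
Gizmo                      56      28.0   84.0
Reading off the value at row 'Cable', column 'both', we get 109.0.

109.0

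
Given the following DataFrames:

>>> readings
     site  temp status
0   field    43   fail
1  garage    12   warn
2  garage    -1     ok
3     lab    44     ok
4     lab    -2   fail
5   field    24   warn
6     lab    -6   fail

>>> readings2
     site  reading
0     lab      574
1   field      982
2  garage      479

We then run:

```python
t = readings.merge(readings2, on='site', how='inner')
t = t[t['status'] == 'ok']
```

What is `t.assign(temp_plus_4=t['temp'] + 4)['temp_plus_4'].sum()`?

merge on 'site' (how='inner') → 7 rows:
     site  temp status  reading
0   field    43   fail      982
1  garage    12   warn      479
2  garage    -1     ok      479
3     lab    44     ok      574
4     lab    -2   fail      574
5   field    24   warn      982
6     lab    -6   fail      574
filter rows where status == 'ok':
     site  temp status  reading
2  garage    -1     ok      479
3     lab    44     ok      574
add column temp_plus_4 = t['temp'] + 4:
     site  temp status  reading  temp_plus_4
2  garage    -1     ok      479            3
3     lab    44     ok      574           48
sum of column 'temp_plus_4' → 51

51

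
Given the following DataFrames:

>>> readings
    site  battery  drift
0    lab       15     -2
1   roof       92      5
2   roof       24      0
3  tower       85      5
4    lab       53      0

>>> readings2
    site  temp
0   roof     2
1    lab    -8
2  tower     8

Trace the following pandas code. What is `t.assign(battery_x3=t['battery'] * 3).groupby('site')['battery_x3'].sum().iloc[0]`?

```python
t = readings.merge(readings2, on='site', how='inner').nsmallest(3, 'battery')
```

merge on 'site' (how='inner') → 5 rows:
    site  battery  drift  temp
0    lab       15     -2    -8
1   roof       92      5     2
2   roof       24      0     2
3  tower       85      5     8
4    lab       53      0    -8
take 3 rows with smallest battery:
   site  battery  drift  temp
0   lab       15     -2    -8
2  roof       24      0     2
4   lab       53      0    -8
add column battery_x3 = t['battery'] * 3:
   site  battery  drift  temp  battery_x3
0   lab       15     -2    -8          45
2  roof       24      0     2          72
4   lab       53      0    -8         159
group by site, sum of battery_x3:
site
lab     204
roof     72
Name: battery_x3, dtype: int64
The value at position 0 is 204.

204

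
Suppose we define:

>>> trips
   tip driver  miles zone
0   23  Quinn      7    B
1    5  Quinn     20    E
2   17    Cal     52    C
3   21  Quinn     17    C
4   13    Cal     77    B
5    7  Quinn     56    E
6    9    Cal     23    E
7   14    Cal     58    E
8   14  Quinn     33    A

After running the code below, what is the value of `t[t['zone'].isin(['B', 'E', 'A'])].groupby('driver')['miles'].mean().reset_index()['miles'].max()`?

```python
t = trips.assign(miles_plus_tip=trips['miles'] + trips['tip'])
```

add column miles_plus_tip = trips['miles'] + trips['tip']:
   tip driver  miles zone  miles_plus_tip
0   23  Quinn      7    B              30
1    5  Quinn     20    E              25
2   17    Cal     52    C              69
3   21  Quinn     17    C              38
4   13    Cal     77    B              90
5    7  Quinn     56    E              63
6    9    Cal     23    E              32
7   14    Cal     58    E              72
8   14  Quinn     33    A              47
filter rows where zone in ['B', 'E', 'A']:
   tip driver  miles zone  miles_plus_tip
0   23  Quinn      7    B              30
1    5  Quinn     20    E              25
4   13    Cal     77    B              90
5    7  Quinn     56    E              63
6    9    Cal     23    E              32
7   14    Cal     58    E              72
8   14  Quinn     33    A              47
group by driver, mean of miles:
driver
Cal      52.666667
Quinn    29.000000
Name: miles, dtype: float64
reset_index():
  driver      miles
0    Cal  52.666667
1  Quinn  29.000000

52.6666666667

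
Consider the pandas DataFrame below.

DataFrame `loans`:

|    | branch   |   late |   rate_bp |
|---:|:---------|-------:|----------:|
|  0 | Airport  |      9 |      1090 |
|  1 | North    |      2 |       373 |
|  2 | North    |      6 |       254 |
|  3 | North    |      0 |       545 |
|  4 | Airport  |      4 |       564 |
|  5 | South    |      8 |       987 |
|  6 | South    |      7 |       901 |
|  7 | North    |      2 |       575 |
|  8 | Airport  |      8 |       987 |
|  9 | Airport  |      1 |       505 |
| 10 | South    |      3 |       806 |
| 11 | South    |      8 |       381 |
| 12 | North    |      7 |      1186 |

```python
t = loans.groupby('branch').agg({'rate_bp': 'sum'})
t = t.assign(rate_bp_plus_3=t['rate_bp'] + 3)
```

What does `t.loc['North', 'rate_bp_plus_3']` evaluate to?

group by branch, sum of rate_bp:
         rate_bp
branch          
Airport     3146
North       2933
South       3075
add column rate_bp_plus_3 = t['rate_bp'] + 3:
         rate_bp  rate_bp_plus_3
branch                          
Airport     3146            3149
North       2933            2936
South       3075            3078

2936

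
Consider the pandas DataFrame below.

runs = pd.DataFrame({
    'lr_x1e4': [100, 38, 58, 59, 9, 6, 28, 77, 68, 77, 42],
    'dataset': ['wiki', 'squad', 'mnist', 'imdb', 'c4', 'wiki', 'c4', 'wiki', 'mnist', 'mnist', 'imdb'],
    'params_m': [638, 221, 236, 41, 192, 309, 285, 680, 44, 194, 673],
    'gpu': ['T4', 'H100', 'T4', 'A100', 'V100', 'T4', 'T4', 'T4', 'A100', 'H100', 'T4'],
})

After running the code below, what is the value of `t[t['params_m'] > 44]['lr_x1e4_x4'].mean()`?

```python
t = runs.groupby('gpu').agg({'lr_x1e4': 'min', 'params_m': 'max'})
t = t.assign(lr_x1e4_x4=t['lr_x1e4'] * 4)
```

group by gpu: min(lr_x1e4), max(params_m):
      lr_x1e4  params_m
gpu                    
A100       59        44
H100       38       221
T4          6       680
V100        9       192
add column lr_x1e4_x4 = t['lr_x1e4'] * 4:
      lr_x1e4  params_m  lr_x1e4_x4
gpu                                
A100       59        44         236
H100       38       221         152
T4          6       680          24
V100        9       192          36
filter rows where params_m > 44:
      lr_x1e4  params_m  lr_x1e4_x4
gpu                                
H100       38       221         152
T4          6       680          24
V100        9       192          36

70.6666666667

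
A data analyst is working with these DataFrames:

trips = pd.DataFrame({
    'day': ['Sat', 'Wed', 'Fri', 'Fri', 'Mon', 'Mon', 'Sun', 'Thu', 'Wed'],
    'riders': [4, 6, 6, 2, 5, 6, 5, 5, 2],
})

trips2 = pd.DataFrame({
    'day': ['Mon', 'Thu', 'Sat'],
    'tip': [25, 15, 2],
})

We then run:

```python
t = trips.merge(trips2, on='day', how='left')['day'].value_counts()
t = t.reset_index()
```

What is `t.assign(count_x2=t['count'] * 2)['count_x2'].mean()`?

merge on 'day' (how='left') → 9 rows:
   day  riders   tip
0  Sat       4   2.0
1  Wed       6   NaN
2  Fri       6   NaN
3  Fri       2   NaN
4  Mon       5  25.0
5  Mon       6  25.0
6  Sun       5   NaN
7  Thu       5  15.0
8  Wed       2   NaN
value_counts of day:
day
Wed    2
Fri    2
Mon    2
Sat    1
Sun    1
Thu    1
Name: count, dtype: int64
reset_index():
   day  count
0  Wed      2
1  Fri      2
2  Mon      2
3  Sat      1
4  Sun      1
5  Thu      1
add column count_x2 = t['count'] * 2:
   day  count  count_x2
0  Wed      2         4
1  Fri      2         4
2  Mon      2         4
3  Sat      1         2
4  Sun      1         2
5  Thu      1         2
Hence 3.0.

3.0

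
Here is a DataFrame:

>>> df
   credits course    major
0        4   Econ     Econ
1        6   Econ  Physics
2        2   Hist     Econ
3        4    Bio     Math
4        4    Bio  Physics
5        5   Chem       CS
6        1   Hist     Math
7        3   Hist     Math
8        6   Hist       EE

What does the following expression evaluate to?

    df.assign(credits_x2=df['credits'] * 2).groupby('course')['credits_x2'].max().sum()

42

add column credits_x2 = df['credits'] * 2:
   credits course    major  credits_x2
0        4   Econ     Econ           8
1        6   Econ  Physics          12
2        2   Hist     Econ           4
3        4    Bio     Math           8
4        4    Bio  Physics           8
5        5   Chem       CS          10
6        1   Hist     Math           2
7        3   Hist     Math           6
8        6   Hist       EE          12
group by course, max of credits_x2:
course
Bio      8
Chem    10
Econ    12
Hist    12
Name: credits_x2, dtype: int64
So sum() = 42.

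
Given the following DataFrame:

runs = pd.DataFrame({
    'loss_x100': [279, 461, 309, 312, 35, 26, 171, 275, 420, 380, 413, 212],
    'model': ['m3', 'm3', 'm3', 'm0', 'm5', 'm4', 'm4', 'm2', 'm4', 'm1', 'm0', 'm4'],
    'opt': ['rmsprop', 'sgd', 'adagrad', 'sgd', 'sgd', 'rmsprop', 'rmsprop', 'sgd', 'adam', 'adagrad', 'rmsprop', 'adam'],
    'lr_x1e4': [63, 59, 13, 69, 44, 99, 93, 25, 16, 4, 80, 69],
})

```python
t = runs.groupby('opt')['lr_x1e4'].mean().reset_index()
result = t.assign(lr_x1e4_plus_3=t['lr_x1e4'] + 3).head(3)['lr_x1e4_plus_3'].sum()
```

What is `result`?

143.75

group by opt, mean of lr_x1e4:
opt
adagrad     8.50
adam       42.50
rmsprop    83.75
sgd        49.25
Name: lr_x1e4, dtype: float64
reset_index():
       opt  lr_x1e4
0  adagrad     8.50
1     adam    42.50
2  rmsprop    83.75
3      sgd    49.25
add column lr_x1e4_plus_3 = t['lr_x1e4'] + 3:
       opt  lr_x1e4  lr_x1e4_plus_3
0  adagrad     8.50           11.50
1     adam    42.50           45.50
2  rmsprop    83.75           86.75
3      sgd    49.25           52.25
take first 3 rows:
       opt  lr_x1e4  lr_x1e4_plus_3
0  adagrad     8.50           11.50
1     adam    42.50           45.50
2  rmsprop    83.75           86.75
So sum() = 143.75.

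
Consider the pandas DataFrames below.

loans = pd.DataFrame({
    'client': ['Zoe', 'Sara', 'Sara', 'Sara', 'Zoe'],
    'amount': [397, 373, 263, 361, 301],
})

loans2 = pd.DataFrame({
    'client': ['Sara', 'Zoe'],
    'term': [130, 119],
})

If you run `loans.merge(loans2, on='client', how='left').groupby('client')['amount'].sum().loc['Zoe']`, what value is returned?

merge on 'client' (how='left') → 5 rows:
  client  amount  term
0    Zoe     397   119
1   Sara     373   130
2   Sara     263   130
3   Sara     361   130
4    Zoe     301   119
group by client, sum of amount:
client
Sara    997
Zoe     698
Name: amount, dtype: int64
The value at index 'Zoe' is 698.

698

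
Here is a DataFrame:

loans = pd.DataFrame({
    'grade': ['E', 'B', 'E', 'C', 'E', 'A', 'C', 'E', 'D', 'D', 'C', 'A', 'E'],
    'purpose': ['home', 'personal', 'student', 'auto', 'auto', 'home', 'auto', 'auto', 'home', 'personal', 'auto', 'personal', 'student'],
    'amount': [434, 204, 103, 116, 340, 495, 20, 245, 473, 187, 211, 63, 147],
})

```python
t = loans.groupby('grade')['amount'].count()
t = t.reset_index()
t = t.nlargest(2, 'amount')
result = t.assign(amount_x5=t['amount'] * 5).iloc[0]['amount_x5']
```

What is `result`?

25

group by grade, count of amount:
grade
A    2
B    1
C    3
D    2
E    5
Name: amount, dtype: int64
reset_index():
  grade  amount
0     A       2
1     B       1
2     C       3
3     D       2
4     E       5
take 2 rows with largest amount:
  grade  amount
4     E       5
2     C       3
add column amount_x5 = t['amount'] * 5:
  grade  amount  amount_x5
4     E       5         25
2     C       3         15
Finally, value at position 0, column 'amount_x5' = 25.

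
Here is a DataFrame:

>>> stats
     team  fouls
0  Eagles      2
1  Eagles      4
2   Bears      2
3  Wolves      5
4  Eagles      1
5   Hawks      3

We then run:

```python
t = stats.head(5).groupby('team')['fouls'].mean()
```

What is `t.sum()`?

take first 5 rows:
     team  fouls
0  Eagles      2
1  Eagles      4
2   Bears      2
3  Wolves      5
4  Eagles      1
group by team, mean of fouls:
team
Bears     2.000000
Eagles    2.333333
Wolves    5.000000
Name: fouls, dtype: float64
Reading off the sum of the resulting series, we get 9.33333333333.

9.33333333333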